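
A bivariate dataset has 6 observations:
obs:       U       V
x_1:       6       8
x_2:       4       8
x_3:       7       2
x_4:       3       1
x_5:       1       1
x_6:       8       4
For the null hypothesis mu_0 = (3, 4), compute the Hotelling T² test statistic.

Step 1 — sample mean vector:
  mean(U) = (6 + 4 + 7 + 3 + 1 + 8) / 6 = 29/6 = 4.8333
  mean(V) = (8 + 8 + 2 + 1 + 1 + 4) / 6 = 24/6 = 4
  x̄ = (4.8333, 4),  deviation x̄ - mu_0 = (4.8333, 4) - (3, 4) = (1.8333, 0).

Step 2 — sample covariance matrix, S[i,j] = (1/(n-1)) · Σ_k (x_{k,i} - mean_i) · (x_{k,j} - mean_j), divisor n-1 = 5:
  S[U,U] = ((1.1667)·(1.1667) + (-0.8333)·(-0.8333) + (2.1667)·(2.1667) + (-1.8333)·(-1.8333) + (-3.8333)·(-3.8333) + (3.1667)·(3.1667)) / 5 = 34.8333/5 = 6.9667
  S[U,V] = ((1.1667)·(4) + (-0.8333)·(4) + (2.1667)·(-2) + (-1.8333)·(-3) + (-3.8333)·(-3) + (3.1667)·(0)) / 5 = 14/5 = 2.8
  S[V,V] = ((4)·(4) + (4)·(4) + (-2)·(-2) + (-3)·(-3) + (-3)·(-3) + (0)·(0)) / 5 = 54/5 = 10.8
  S = [[6.9667, 2.8],
 [2.8, 10.8]].

Step 3 — invert S. det(S) = 6.9667·10.8 - (2.8)² = 67.4.
  S^{-1} = (1/det) · [[d, -b], [-b, a]] = [[0.1602, -0.0415],
 [-0.0415, 0.1034]].

Step 4 — quadratic form (x̄ - mu_0)^T · S^{-1} · (x̄ - mu_0):
  S^{-1} · (x̄ - mu_0) = (0.2938, -0.0762),
  (x̄ - mu_0)^T · [...] = (1.8333)·(0.2938) + (0)·(-0.0762) = 0.5386.

Step 5 — scale by n: T² = 6 · 0.5386 = 3.2315.

T² ≈ 3.2315


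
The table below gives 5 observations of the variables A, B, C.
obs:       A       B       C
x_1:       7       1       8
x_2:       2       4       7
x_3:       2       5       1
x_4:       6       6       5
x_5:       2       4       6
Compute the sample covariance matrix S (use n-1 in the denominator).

Step 1 — column means:
  mean(A) = (7 + 2 + 2 + 6 + 2) / 5 = 19/5 = 3.8
  mean(B) = (1 + 4 + 5 + 6 + 4) / 5 = 20/5 = 4
  mean(C) = (8 + 7 + 1 + 5 + 6) / 5 = 27/5 = 5.4

Step 2 — sample covariance S[i,j] = (1/(n-1)) · Σ_k (x_{k,i} - mean_i) · (x_{k,j} - mean_j), with n-1 = 4.
  S[A,A] = ((3.2)·(3.2) + (-1.8)·(-1.8) + (-1.8)·(-1.8) + (2.2)·(2.2) + (-1.8)·(-1.8)) / 4 = 24.8/4 = 6.2
  S[A,B] = ((3.2)·(-3) + (-1.8)·(0) + (-1.8)·(1) + (2.2)·(2) + (-1.8)·(0)) / 4 = -7/4 = -1.75
  S[A,C] = ((3.2)·(2.6) + (-1.8)·(1.6) + (-1.8)·(-4.4) + (2.2)·(-0.4) + (-1.8)·(0.6)) / 4 = 11.4/4 = 2.85
  S[B,B] = ((-3)·(-3) + (0)·(0) + (1)·(1) + (2)·(2) + (0)·(0)) / 4 = 14/4 = 3.5
  S[B,C] = ((-3)·(2.6) + (0)·(1.6) + (1)·(-4.4) + (2)·(-0.4) + (0)·(0.6)) / 4 = -13/4 = -3.25
  S[C,C] = ((2.6)·(2.6) + (1.6)·(1.6) + (-4.4)·(-4.4) + (-0.4)·(-0.4) + (0.6)·(0.6)) / 4 = 29.2/4 = 7.3

S is symmetric (S[j,i] = S[i,j]). Assembling:

S = [[6.2, -1.75, 2.85],
 [-1.75, 3.5, -3.25],
 [2.85, -3.25, 7.3]]


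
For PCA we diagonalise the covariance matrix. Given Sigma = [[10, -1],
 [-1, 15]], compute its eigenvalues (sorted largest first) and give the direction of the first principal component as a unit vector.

Step 1 — characteristic polynomial of 2×2 Sigma:
  det(Sigma - λI) = λ² - trace · λ + det = 0.
  trace = 10 + 15 = 25, det = 10·15 - (-1)² = 149.
Step 2 — discriminant:
  Δ = trace² - 4·det = 625 - 596 = 29.
Step 3 — eigenvalues:
  λ = (trace ± √Δ)/2 = (25 ± 5.3852)/2,
  λ_1 = 15.1926,  λ_2 = 9.8074.

Step 4 — unit eigenvector for λ_1: solve (Sigma - λ_1 I)v = 0. First row:
  (10 - 15.1926)·v_x + (-1)·v_y = 0, i.e. (-5.1926)·v_x + (-1)·v_y = 0,
  so v ∝ (b, λ_1 - a) = (-1, 5.1926); multiply by -1 so the first entry is positive: u = (1, -5.1926).
  ||u|| = √((1)² + (-5.1926)²) = √(27.9629) ≈ 5.288,
  v_1 = u/||u|| ≈ (0.1891, -0.982) (||v_1|| = 1).

λ_1 = 15.1926,  λ_2 = 9.8074;  v_1 ≈ (0.1891, -0.982)


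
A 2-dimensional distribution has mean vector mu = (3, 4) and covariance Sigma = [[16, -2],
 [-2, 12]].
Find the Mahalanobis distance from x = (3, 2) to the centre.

Step 1 — centre the observation: (x - mu) = (0, -2).

Step 2 — invert Sigma. det(Sigma) = 16·12 - (-2)² = 188.
  Sigma^{-1} = (1/det) · [[d, -b], [-b, a]] = [[0.0638, 0.0106],
 [0.0106, 0.0851]].

Step 3 — form the quadratic (x - mu)^T · Sigma^{-1} · (x - mu):
  Sigma^{-1} · (x - mu) = (-0.0213, -0.1702).
  (x - mu)^T · [Sigma^{-1} · (x - mu)] = (0)·(-0.0213) + (-2)·(-0.1702) = 0.3404.

Step 4 — take square root: d = √(0.3404) ≈ 0.5835.

d(x, mu) = √(0.3404) ≈ 0.5835


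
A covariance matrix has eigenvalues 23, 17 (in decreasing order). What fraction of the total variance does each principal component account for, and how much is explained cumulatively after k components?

Step 1 — total variance = trace(Sigma) = Σ λ_i = 23 + 17 = 40.

Step 2 — fraction explained by component i = λ_i / Σ λ:
  PC1: 23/40 = 0.575
  PC2: 17/40 = 0.425

Step 3 — cumulative fraction after k components = (λ_1 + ... + λ_k) / Σ λ:
  k = 1: 23/40 = 0.575
  k = 2: (23 + 17)/40 = 40/40 = 1

Summary (fraction, with percent):

explained: PC1 0.575 (57.5%), PC2 0.425 (42.5%);  cumulative: 0.575, 1


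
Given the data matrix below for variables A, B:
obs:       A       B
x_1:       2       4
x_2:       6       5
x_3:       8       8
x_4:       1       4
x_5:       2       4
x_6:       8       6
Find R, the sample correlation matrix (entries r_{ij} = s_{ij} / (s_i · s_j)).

Step 1 — column means:
  mean(A) = (2 + 6 + 8 + 1 + 2 + 8) / 6 = 27/6 = 4.5
  mean(B) = (4 + 5 + 8 + 4 + 4 + 6) / 6 = 31/6 = 5.1667

Step 2 — sample variances and covariances s[i,j] = (1/(n-1)) · Σ_k (x_{k,i} - mean_i) · (x_{k,j} - mean_j), with n-1 = 5:
  s[A,A] = ((-2.5)·(-2.5) + (1.5)·(1.5) + (3.5)·(3.5) + (-3.5)·(-3.5) + (-2.5)·(-2.5) + (3.5)·(3.5)) / 5 = 51.5/5 = 10.3
  s[A,B] = ((-2.5)·(-1.1667) + (1.5)·(-0.1667) + (3.5)·(2.8333) + (-3.5)·(-1.1667) + (-2.5)·(-1.1667) + (3.5)·(0.8333)) / 5 = 22.5/5 = 4.5
  s[B,B] = ((-1.1667)·(-1.1667) + (-0.1667)·(-0.1667) + (2.8333)·(2.8333) + (-1.1667)·(-1.1667) + (-1.1667)·(-1.1667) + (0.8333)·(0.8333)) / 5 = 12.8333/5 = 2.5667
  Sample standard deviations s_i = √(s[i,i]):
  s(A) = √(10.3) = 3.2094
  s(B) = √(2.5667) = 1.6021

Step 3 — r_{ij} = s_{ij} / (s_i · s_j):
  r[A,A] = 1 (diagonal).
  r[A,B] = 4.5 / (3.2094 · 1.6021) = 4.5 / 5.1417 = 0.8752
  r[B,B] = 1 (diagonal).

R is symmetric with unit diagonal. Assembling:

R = [[1, 0.8752],
 [0.8752, 1]]


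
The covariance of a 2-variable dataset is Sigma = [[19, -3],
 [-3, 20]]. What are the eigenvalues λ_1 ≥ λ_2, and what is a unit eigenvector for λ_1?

Step 1 — characteristic polynomial of 2×2 Sigma:
  det(Sigma - λI) = λ² - trace · λ + det = 0.
  trace = 19 + 20 = 39, det = 19·20 - (-3)² = 371.
Step 2 — discriminant:
  Δ = trace² - 4·det = 1521 - 1484 = 37.
Step 3 — eigenvalues:
  λ = (trace ± √Δ)/2 = (39 ± 6.0828)/2,
  λ_1 = 22.5414,  λ_2 = 16.4586.

Step 4 — unit eigenvector for λ_1: solve (Sigma - λ_1 I)v = 0. First row:
  (19 - 22.5414)·v_x + (-3)·v_y = 0, i.e. (-3.5414)·v_x + (-3)·v_y = 0,
  so v ∝ (b, λ_1 - a) = (-3, 3.5414); multiply by -1 so the first entry is positive: u = (3, -3.5414).
  ||u|| = √((3)² + (-3.5414)²) = √(21.5414) ≈ 4.6413,
  v_1 = u/||u|| ≈ (0.6464, -0.763) (||v_1|| = 1).

λ_1 = 22.5414,  λ_2 = 16.4586;  v_1 ≈ (0.6464, -0.763)


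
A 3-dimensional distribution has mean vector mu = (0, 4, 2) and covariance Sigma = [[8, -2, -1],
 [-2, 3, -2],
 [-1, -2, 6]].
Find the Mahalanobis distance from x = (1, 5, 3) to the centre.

Step 1 — centre the observation: (x - mu) = (1, 1, 1).

Step 2 — invert Sigma (cofactor / det for 3×3, or solve directly):
  Sigma^{-1} = [[0.1818, 0.1818, 0.0909],
 [0.1818, 0.6104, 0.2338],
 [0.0909, 0.2338, 0.2597]].

Step 3 — form the quadratic (x - mu)^T · Sigma^{-1} · (x - mu):
  Sigma^{-1} · (x - mu) = (0.4545, 1.026, 0.5844).
  (x - mu)^T · [Sigma^{-1} · (x - mu)] = (1)·(0.4545) + (1)·(1.026) + (1)·(0.5844) = 2.0649.

Step 4 — take square root: d = √(2.0649) ≈ 1.437.

d(x, mu) = √(2.0649) ≈ 1.437


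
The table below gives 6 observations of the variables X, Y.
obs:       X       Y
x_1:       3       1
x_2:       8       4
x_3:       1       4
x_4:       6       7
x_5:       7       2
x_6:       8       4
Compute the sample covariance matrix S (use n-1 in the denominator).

Step 1 — column means:
  mean(X) = (3 + 8 + 1 + 6 + 7 + 8) / 6 = 33/6 = 5.5
  mean(Y) = (1 + 4 + 4 + 7 + 2 + 4) / 6 = 22/6 = 3.6667

Step 2 — sample covariance S[i,j] = (1/(n-1)) · Σ_k (x_{k,i} - mean_i) · (x_{k,j} - mean_j), with n-1 = 5.
  S[X,X] = ((-2.5)·(-2.5) + (2.5)·(2.5) + (-4.5)·(-4.5) + (0.5)·(0.5) + (1.5)·(1.5) + (2.5)·(2.5)) / 5 = 41.5/5 = 8.3
  S[X,Y] = ((-2.5)·(-2.6667) + (2.5)·(0.3333) + (-4.5)·(0.3333) + (0.5)·(3.3333) + (1.5)·(-1.6667) + (2.5)·(0.3333)) / 5 = 6/5 = 1.2
  S[Y,Y] = ((-2.6667)·(-2.6667) + (0.3333)·(0.3333) + (0.3333)·(0.3333) + (3.3333)·(3.3333) + (-1.6667)·(-1.6667) + (0.3333)·(0.3333)) / 5 = 21.3333/5 = 4.2667

S is symmetric (S[j,i] = S[i,j]). Assembling:

S = [[8.3, 1.2],
 [1.2, 4.2667]]


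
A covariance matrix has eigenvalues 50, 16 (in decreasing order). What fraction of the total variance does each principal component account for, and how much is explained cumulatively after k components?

Step 1 — total variance = trace(Sigma) = Σ λ_i = 50 + 16 = 66.

Step 2 — fraction explained by component i = λ_i / Σ λ:
  PC1: 50/66 = 0.7576
  PC2: 16/66 = 0.2424

Step 3 — cumulative fraction after k components = (λ_1 + ... + λ_k) / Σ λ:
  k = 1: 50/66 = 0.7576
  k = 2: (50 + 16)/66 = 66/66 = 1

Summary (fraction, with percent):

explained: PC1 0.7576 (75.76%), PC2 0.2424 (24.24%);  cumulative: 0.7576, 1


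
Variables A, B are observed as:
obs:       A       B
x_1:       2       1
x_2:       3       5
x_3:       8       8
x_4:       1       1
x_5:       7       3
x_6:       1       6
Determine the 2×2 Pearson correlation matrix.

Step 1 — column means:
  mean(A) = (2 + 3 + 8 + 1 + 7 + 1) / 6 = 22/6 = 3.6667
  mean(B) = (1 + 5 + 8 + 1 + 3 + 6) / 6 = 24/6 = 4

Step 2 — sample variances and covariances s[i,j] = (1/(n-1)) · Σ_k (x_{k,i} - mean_i) · (x_{k,j} - mean_j), with n-1 = 5:
  s[A,A] = ((-1.6667)·(-1.6667) + (-0.6667)·(-0.6667) + (4.3333)·(4.3333) + (-2.6667)·(-2.6667) + (3.3333)·(3.3333) + (-2.6667)·(-2.6667)) / 5 = 47.3333/5 = 9.4667
  s[A,B] = ((-1.6667)·(-3) + (-0.6667)·(1) + (4.3333)·(4) + (-2.6667)·(-3) + (3.3333)·(-1) + (-2.6667)·(2)) / 5 = 21/5 = 4.2
  s[B,B] = ((-3)·(-3) + (1)·(1) + (4)·(4) + (-3)·(-3) + (-1)·(-1) + (2)·(2)) / 5 = 40/5 = 8
  Sample standard deviations s_i = √(s[i,i]):
  s(A) = √(9.4667) = 3.0768
  s(B) = √(8) = 2.8284

Step 3 — r_{ij} = s_{ij} / (s_i · s_j):
  r[A,A] = 1 (diagonal).
  r[A,B] = 4.2 / (3.0768 · 2.8284) = 4.2 / 8.7025 = 0.4826
  r[B,B] = 1 (diagonal).

R is symmetric with unit diagonal. Assembling:

R = [[1, 0.4826],
 [0.4826, 1]]


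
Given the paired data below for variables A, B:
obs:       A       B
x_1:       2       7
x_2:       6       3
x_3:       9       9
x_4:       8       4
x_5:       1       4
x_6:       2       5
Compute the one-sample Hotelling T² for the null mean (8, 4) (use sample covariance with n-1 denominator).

Step 1 — sample mean vector:
  mean(A) = (2 + 6 + 9 + 8 + 1 + 2) / 6 = 28/6 = 4.6667
  mean(B) = (7 + 3 + 9 + 4 + 4 + 5) / 6 = 32/6 = 5.3333
  x̄ = (4.6667, 5.3333),  deviation x̄ - mu_0 = (4.6667, 5.3333) - (8, 4) = (-3.3333, 1.3333).

Step 2 — sample covariance matrix, S[i,j] = (1/(n-1)) · Σ_k (x_{k,i} - mean_i) · (x_{k,j} - mean_j), divisor n-1 = 5:
  S[A,A] = ((-2.6667)·(-2.6667) + (1.3333)·(1.3333) + (4.3333)·(4.3333) + (3.3333)·(3.3333) + (-3.6667)·(-3.6667) + (-2.6667)·(-2.6667)) / 5 = 59.3333/5 = 11.8667
  S[A,B] = ((-2.6667)·(1.6667) + (1.3333)·(-2.3333) + (4.3333)·(3.6667) + (3.3333)·(-1.3333) + (-3.6667)·(-1.3333) + (-2.6667)·(-0.3333)) / 5 = 9.6667/5 = 1.9333
  S[B,B] = ((1.6667)·(1.6667) + (-2.3333)·(-2.3333) + (3.6667)·(3.6667) + (-1.3333)·(-1.3333) + (-1.3333)·(-1.3333) + (-0.3333)·(-0.3333)) / 5 = 25.3333/5 = 5.0667
  S = [[11.8667, 1.9333],
 [1.9333, 5.0667]].

Step 3 — invert S. det(S) = 11.8667·5.0667 - (1.9333)² = 56.3867.
  S^{-1} = (1/det) · [[d, -b], [-b, a]] = [[0.0899, -0.0343],
 [-0.0343, 0.2105]].

Step 4 — quadratic form (x̄ - mu_0)^T · S^{-1} · (x̄ - mu_0):
  S^{-1} · (x̄ - mu_0) = (-0.3452, 0.3949),
  (x̄ - mu_0)^T · [...] = (-3.3333)·(-0.3452) + (1.3333)·(0.3949) = 1.6773.

Step 5 — scale by n: T² = 6 · 1.6773 = 10.0638.

T² ≈ 10.0638


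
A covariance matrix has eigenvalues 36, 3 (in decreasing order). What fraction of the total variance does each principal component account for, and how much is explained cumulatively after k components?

Step 1 — total variance = trace(Sigma) = Σ λ_i = 36 + 3 = 39.

Step 2 — fraction explained by component i = λ_i / Σ λ:
  PC1: 36/39 = 0.9231
  PC2: 3/39 = 0.0769

Step 3 — cumulative fraction after k components = (λ_1 + ... + λ_k) / Σ λ:
  k = 1: 36/39 = 0.9231
  k = 2: (36 + 3)/39 = 39/39 = 1

Summary (fraction, with percent):

explained: PC1 0.9231 (92.31%), PC2 0.0769 (7.69%);  cumulative: 0.9231, 1


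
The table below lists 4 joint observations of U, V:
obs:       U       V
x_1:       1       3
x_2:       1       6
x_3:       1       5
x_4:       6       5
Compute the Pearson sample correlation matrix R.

Step 1 — column means:
  mean(U) = (1 + 1 + 1 + 6) / 4 = 9/4 = 2.25
  mean(V) = (3 + 6 + 5 + 5) / 4 = 19/4 = 4.75

Step 2 — sample variances and covariances s[i,j] = (1/(n-1)) · Σ_k (x_{k,i} - mean_i) · (x_{k,j} - mean_j), with n-1 = 3:
  s[U,U] = ((-1.25)·(-1.25) + (-1.25)·(-1.25) + (-1.25)·(-1.25) + (3.75)·(3.75)) / 3 = 18.75/3 = 6.25
  s[U,V] = ((-1.25)·(-1.75) + (-1.25)·(1.25) + (-1.25)·(0.25) + (3.75)·(0.25)) / 3 = 1.25/3 = 0.4167
  s[V,V] = ((-1.75)·(-1.75) + (1.25)·(1.25) + (0.25)·(0.25) + (0.25)·(0.25)) / 3 = 4.75/3 = 1.5833
  Sample standard deviations s_i = √(s[i,i]):
  s(U) = √(6.25) = 2.5
  s(V) = √(1.5833) = 1.2583

Step 3 — r_{ij} = s_{ij} / (s_i · s_j):
  r[U,U] = 1 (diagonal).
  r[U,V] = 0.4167 / (2.5 · 1.2583) = 0.4167 / 3.1458 = 0.1325
  r[V,V] = 1 (diagonal).

R is symmetric with unit diagonal. Assembling:

R = [[1, 0.1325],
 [0.1325, 1]]


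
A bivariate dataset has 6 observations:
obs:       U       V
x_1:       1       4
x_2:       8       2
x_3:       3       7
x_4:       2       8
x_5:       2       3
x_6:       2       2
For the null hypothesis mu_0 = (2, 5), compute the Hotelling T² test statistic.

Step 1 — sample mean vector:
  mean(U) = (1 + 8 + 3 + 2 + 2 + 2) / 6 = 18/6 = 3
  mean(V) = (4 + 2 + 7 + 8 + 3 + 2) / 6 = 26/6 = 4.3333
  x̄ = (3, 4.3333),  deviation x̄ - mu_0 = (3, 4.3333) - (2, 5) = (1, -0.6667).

Step 2 — sample covariance matrix, S[i,j] = (1/(n-1)) · Σ_k (x_{k,i} - mean_i) · (x_{k,j} - mean_j), divisor n-1 = 5:
  S[U,U] = ((-2)·(-2) + (5)·(5) + (0)·(0) + (-1)·(-1) + (-1)·(-1) + (-1)·(-1)) / 5 = 32/5 = 6.4
  S[U,V] = ((-2)·(-0.3333) + (5)·(-2.3333) + (0)·(2.6667) + (-1)·(3.6667) + (-1)·(-1.3333) + (-1)·(-2.3333)) / 5 = -11/5 = -2.2
  S[V,V] = ((-0.3333)·(-0.3333) + (-2.3333)·(-2.3333) + (2.6667)·(2.6667) + (3.6667)·(3.6667) + (-1.3333)·(-1.3333) + (-2.3333)·(-2.3333)) / 5 = 33.3333/5 = 6.6667
  S = [[6.4, -2.2],
 [-2.2, 6.6667]].

Step 3 — invert S. det(S) = 6.4·6.6667 - (-2.2)² = 37.8267.
  S^{-1} = (1/det) · [[d, -b], [-b, a]] = [[0.1762, 0.0582],
 [0.0582, 0.1692]].

Step 4 — quadratic form (x̄ - mu_0)^T · S^{-1} · (x̄ - mu_0):
  S^{-1} · (x̄ - mu_0) = (0.1375, -0.0546),
  (x̄ - mu_0)^T · [...] = (1)·(0.1375) + (-0.6667)·(-0.0546) = 0.1739.

Step 5 — scale by n: T² = 6 · 0.1739 = 1.0434.

T² ≈ 1.0434


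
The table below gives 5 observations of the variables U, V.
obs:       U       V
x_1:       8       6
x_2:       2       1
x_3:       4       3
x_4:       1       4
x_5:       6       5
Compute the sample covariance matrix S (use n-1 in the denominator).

Step 1 — column means:
  mean(U) = (8 + 2 + 4 + 1 + 6) / 5 = 21/5 = 4.2
  mean(V) = (6 + 1 + 3 + 4 + 5) / 5 = 19/5 = 3.8

Step 2 — sample covariance S[i,j] = (1/(n-1)) · Σ_k (x_{k,i} - mean_i) · (x_{k,j} - mean_j), with n-1 = 4.
  S[U,U] = ((3.8)·(3.8) + (-2.2)·(-2.2) + (-0.2)·(-0.2) + (-3.2)·(-3.2) + (1.8)·(1.8)) / 4 = 32.8/4 = 8.2
  S[U,V] = ((3.8)·(2.2) + (-2.2)·(-2.8) + (-0.2)·(-0.8) + (-3.2)·(0.2) + (1.8)·(1.2)) / 4 = 16.2/4 = 4.05
  S[V,V] = ((2.2)·(2.2) + (-2.8)·(-2.8) + (-0.8)·(-0.8) + (0.2)·(0.2) + (1.2)·(1.2)) / 4 = 14.8/4 = 3.7

S is symmetric (S[j,i] = S[i,j]). Assembling:

S = [[8.2, 4.05],
 [4.05, 3.7]]


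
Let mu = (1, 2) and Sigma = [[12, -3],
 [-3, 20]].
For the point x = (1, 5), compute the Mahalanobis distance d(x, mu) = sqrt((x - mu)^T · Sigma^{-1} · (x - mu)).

Step 1 — centre the observation: (x - mu) = (0, 3).

Step 2 — invert Sigma. det(Sigma) = 12·20 - (-3)² = 231.
  Sigma^{-1} = (1/det) · [[d, -b], [-b, a]] = [[0.0866, 0.013],
 [0.013, 0.0519]].

Step 3 — form the quadratic (x - mu)^T · Sigma^{-1} · (x - mu):
  Sigma^{-1} · (x - mu) = (0.039, 0.1558).
  (x - mu)^T · [Sigma^{-1} · (x - mu)] = (0)·(0.039) + (3)·(0.1558) = 0.4675.

Step 4 — take square root: d = √(0.4675) ≈ 0.6838.

d(x, mu) = √(0.4675) ≈ 0.6838


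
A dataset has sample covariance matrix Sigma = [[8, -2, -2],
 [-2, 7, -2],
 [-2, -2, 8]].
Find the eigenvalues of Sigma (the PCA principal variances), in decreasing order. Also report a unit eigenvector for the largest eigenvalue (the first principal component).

Step 1 — characteristic polynomial p(λ) = det(λI - Sigma) = λ³ - tr·λ² + c_1·λ - det, where tr = trace, c_1 = sum of the principal 2×2 minors, det = det(Sigma):
  tr = 8 + 7 + 8 = 23,
  c_1 = (8·7 - (-2)²) + (8·8 - (-2)²) + (7·8 - (-2)²) = 52 + 60 + 52 = 164,
  det = 8·(7·8 - (-2)²) - (-2)·((-2)·8 - (-2)·(-2)) + (-2)·((-2)·(-2) - 7·(-2)) = 8·(52) - (-2)·(-20) + (-2)·(18) = 340.
  So p(λ) = λ³ - 23λ² + 164λ - 340.
Step 2 — look for an integer root (rational root theorem: any rational root is an integer divisor of 340). Testing λ = 10:
  p(10) = 1000 - 2300 + 1640 - 340 = 0  ✓
  Dividing out (λ - 10): p(λ) = (λ - 10)(λ² - 13λ + 34).
Step 3 — remaining eigenvalues from the quadratic λ² - 13λ + 34 = 0:
  Δ = 13² - 4·34 = 169 - 136 = 33,  λ = (13 ± √33)/2 = (13 ± 5.7446)/2 ≈ 9.3723 or 3.6277.
  Sorted: λ_1 = 10,  λ_2 = 9.3723,  λ_3 = 3.6277  (check: sum = 23 = tr ✓).

Step 4 — unit eigenvector for λ_1 = 10: v spans the null space of (Sigma - λ_1 I), whose rows are
  r_1 = (-2, -2, -2),  r_2 = (-2, -3, -2),  r_3 = (-2, -2, -2).
  v is orthogonal to every row, so take v ∝ r_1 × r_2 = ((-2)·(-2) - (-2)·(-3), (-2)·(-2) - (-2)·(-2), (-2)·(-3) - (-2)·(-2)) = (-2, 0, 2).
  Rescale (divide by 2; multiply by -1 so the first nonzero entry is positive): u = (1, 0, -1).
  ||u|| = √((1)² + (0)² + (-1)²) = √(2) ≈ 1.4142,  v_1 = u/||u|| ≈ (0.7071, 0, -0.7071) (||v_1|| = 1).

λ_1 = 10,  λ_2 = 9.3723,  λ_3 = 3.6277;  v_1 ≈ (0.7071, 0, -0.7071)


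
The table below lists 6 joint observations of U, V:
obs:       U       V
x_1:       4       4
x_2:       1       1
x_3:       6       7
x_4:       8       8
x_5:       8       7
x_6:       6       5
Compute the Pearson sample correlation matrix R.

Step 1 — column means:
  mean(U) = (4 + 1 + 6 + 8 + 8 + 6) / 6 = 33/6 = 5.5
  mean(V) = (4 + 1 + 7 + 8 + 7 + 5) / 6 = 32/6 = 5.3333

Step 2 — sample variances and covariances s[i,j] = (1/(n-1)) · Σ_k (x_{k,i} - mean_i) · (x_{k,j} - mean_j), with n-1 = 5:
  s[U,U] = ((-1.5)·(-1.5) + (-4.5)·(-4.5) + (0.5)·(0.5) + (2.5)·(2.5) + (2.5)·(2.5) + (0.5)·(0.5)) / 5 = 35.5/5 = 7.1
  s[U,V] = ((-1.5)·(-1.3333) + (-4.5)·(-4.3333) + (0.5)·(1.6667) + (2.5)·(2.6667) + (2.5)·(1.6667) + (0.5)·(-0.3333)) / 5 = 33/5 = 6.6
  s[V,V] = ((-1.3333)·(-1.3333) + (-4.3333)·(-4.3333) + (1.6667)·(1.6667) + (2.6667)·(2.6667) + (1.6667)·(1.6667) + (-0.3333)·(-0.3333)) / 5 = 33.3333/5 = 6.6667
  Sample standard deviations s_i = √(s[i,i]):
  s(U) = √(7.1) = 2.6646
  s(V) = √(6.6667) = 2.582

Step 3 — r_{ij} = s_{ij} / (s_i · s_j):
  r[U,U] = 1 (diagonal).
  r[U,V] = 6.6 / (2.6646 · 2.582) = 6.6 / 6.8799 = 0.9593
  r[V,V] = 1 (diagonal).

R is symmetric with unit diagonal. Assembling:

R = [[1, 0.9593],
 [0.9593, 1]]


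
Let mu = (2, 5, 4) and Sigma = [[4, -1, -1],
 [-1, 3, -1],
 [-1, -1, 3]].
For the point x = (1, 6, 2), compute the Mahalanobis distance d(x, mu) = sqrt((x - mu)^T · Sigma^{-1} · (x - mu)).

Step 1 — centre the observation: (x - mu) = (-1, 1, -2).

Step 2 — invert Sigma (cofactor / det for 3×3, or solve directly):
  Sigma^{-1} = [[0.3333, 0.1667, 0.1667],
 [0.1667, 0.4583, 0.2083],
 [0.1667, 0.2083, 0.4583]].

Step 3 — form the quadratic (x - mu)^T · Sigma^{-1} · (x - mu):
  Sigma^{-1} · (x - mu) = (-0.5, -0.125, -0.875).
  (x - mu)^T · [Sigma^{-1} · (x - mu)] = (-1)·(-0.5) + (1)·(-0.125) + (-2)·(-0.875) = 2.125.

Step 4 — take square root: d = √(2.125) ≈ 1.4577.

d(x, mu) = √(2.125) ≈ 1.4577


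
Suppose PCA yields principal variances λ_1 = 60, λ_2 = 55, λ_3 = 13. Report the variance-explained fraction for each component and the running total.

Step 1 — total variance = trace(Sigma) = Σ λ_i = 60 + 55 + 13 = 128.

Step 2 — fraction explained by component i = λ_i / Σ λ:
  PC1: 60/128 = 0.4688
  PC2: 55/128 = 0.4297
  PC3: 13/128 = 0.1016

Step 3 — cumulative fraction after k components = (λ_1 + ... + λ_k) / Σ λ:
  k = 1: 60/128 = 0.4688
  k = 2: (60 + 55)/128 = 115/128 = 0.8984
  k = 3: (60 + 55 + 13)/128 = 128/128 = 1

Summary (fraction, with percent):

explained: PC1 0.4688 (46.88%), PC2 0.4297 (42.97%), PC3 0.1016 (10.16%);  cumulative: 0.4688, 0.8984, 1


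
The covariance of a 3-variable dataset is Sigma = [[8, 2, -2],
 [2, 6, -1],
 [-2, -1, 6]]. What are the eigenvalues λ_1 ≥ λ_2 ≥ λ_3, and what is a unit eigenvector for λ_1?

Step 1 — characteristic polynomial p(λ) = det(λI - Sigma) = λ³ - tr·λ² + c_1·λ - det, where tr = trace, c_1 = sum of the principal 2×2 minors, det = det(Sigma):
  tr = 8 + 6 + 6 = 20,
  c_1 = (8·6 - (2)²) + (8·6 - (-2)²) + (6·6 - (-1)²) = 44 + 44 + 35 = 123,
  det = 8·(6·6 - (-1)²) - (2)·((2)·6 - (-1)·(-2)) + (-2)·((2)·(-1) - 6·(-2)) = 8·(35) - (2)·(10) + (-2)·(10) = 240.
  So p(λ) = λ³ - 20λ² + 123λ - 240.
Step 2 — look for an integer root (rational root theorem: any rational root is an integer divisor of 240). Testing λ = 5:
  p(5) = 125 - 500 + 615 - 240 = 0  ✓
  Dividing out (λ - 5): p(λ) = (λ - 5)(λ² - 15λ + 48).
Step 3 — remaining eigenvalues from the quadratic λ² - 15λ + 48 = 0:
  Δ = 15² - 4·48 = 225 - 192 = 33,  λ = (15 ± √33)/2 = (15 ± 5.7446)/2 ≈ 10.3723 or 4.6277.
  Sorted: λ_1 = 10.3723,  λ_2 = 5,  λ_3 = 4.6277  (check: sum = 20 = tr ✓).

Step 4 — unit eigenvector for λ_1 ≈ 10.3723: v spans the null space of (Sigma - λ_1 I), whose rows are
  r_1 = (-2.3723, 2, -2),  r_2 = (2, -4.3723, -1),  r_3 = (-2, -1, -4.3723).
  v is orthogonal to every row, so take v ∝ r_1 × r_2 = ((2)·(-1) - (-2)·(-4.3723), (-2)·(2) - (-2.3723)·(-1), (-2.3723)·(-4.3723) - (2)·(2)) ≈ (-10.7446, -6.3723, 6.3723).
  Rescale (multiply by -1 so the first nonzero entry is positive): u = (10.7446, 6.3723, -6.3723).
  ||u|| = √((10.7446)² + (6.3723)² + (-6.3723)²) = √(196.6576) ≈ 14.0235,  v_1 = u/||u|| ≈ (0.7662, 0.4544, -0.4544) (||v_1|| = 1).

λ_1 = 10.3723,  λ_2 = 5,  λ_3 = 4.6277;  v_1 ≈ (0.7662, 0.4544, -0.4544)


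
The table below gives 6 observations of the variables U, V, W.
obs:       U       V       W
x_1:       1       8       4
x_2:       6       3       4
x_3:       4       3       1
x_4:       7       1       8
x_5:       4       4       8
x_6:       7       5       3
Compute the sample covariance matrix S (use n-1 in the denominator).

Step 1 — column means:
  mean(U) = (1 + 6 + 4 + 7 + 4 + 7) / 6 = 29/6 = 4.8333
  mean(V) = (8 + 3 + 3 + 1 + 4 + 5) / 6 = 24/6 = 4
  mean(W) = (4 + 4 + 1 + 8 + 8 + 3) / 6 = 28/6 = 4.6667

Step 2 — sample covariance S[i,j] = (1/(n-1)) · Σ_k (x_{k,i} - mean_i) · (x_{k,j} - mean_j), with n-1 = 5.
  S[U,U] = ((-3.8333)·(-3.8333) + (1.1667)·(1.1667) + (-0.8333)·(-0.8333) + (2.1667)·(2.1667) + (-0.8333)·(-0.8333) + (2.1667)·(2.1667)) / 5 = 26.8333/5 = 5.3667
  S[U,V] = ((-3.8333)·(4) + (1.1667)·(-1) + (-0.8333)·(-1) + (2.1667)·(-3) + (-0.8333)·(0) + (2.1667)·(1)) / 5 = -20/5 = -4
  S[U,W] = ((-3.8333)·(-0.6667) + (1.1667)·(-0.6667) + (-0.8333)·(-3.6667) + (2.1667)·(3.3333) + (-0.8333)·(3.3333) + (2.1667)·(-1.6667)) / 5 = 5.6667/5 = 1.1333
  S[V,V] = ((4)·(4) + (-1)·(-1) + (-1)·(-1) + (-3)·(-3) + (0)·(0) + (1)·(1)) / 5 = 28/5 = 5.6
  S[V,W] = ((4)·(-0.6667) + (-1)·(-0.6667) + (-1)·(-3.6667) + (-3)·(3.3333) + (0)·(3.3333) + (1)·(-1.6667)) / 5 = -10/5 = -2
  S[W,W] = ((-0.6667)·(-0.6667) + (-0.6667)·(-0.6667) + (-3.6667)·(-3.6667) + (3.3333)·(3.3333) + (3.3333)·(3.3333) + (-1.6667)·(-1.6667)) / 5 = 39.3333/5 = 7.8667

S is symmetric (S[j,i] = S[i,j]). Assembling:

S = [[5.3667, -4, 1.1333],
 [-4, 5.6, -2],
 [1.1333, -2, 7.8667]]


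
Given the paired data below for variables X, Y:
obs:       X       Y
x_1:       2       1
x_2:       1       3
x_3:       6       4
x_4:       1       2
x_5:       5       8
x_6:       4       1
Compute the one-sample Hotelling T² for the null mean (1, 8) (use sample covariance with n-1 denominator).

Step 1 — sample mean vector:
  mean(X) = (2 + 1 + 6 + 1 + 5 + 4) / 6 = 19/6 = 3.1667
  mean(Y) = (1 + 3 + 4 + 2 + 8 + 1) / 6 = 19/6 = 3.1667
  x̄ = (3.1667, 3.1667),  deviation x̄ - mu_0 = (3.1667, 3.1667) - (1, 8) = (2.1667, -4.8333).

Step 2 — sample covariance matrix, S[i,j] = (1/(n-1)) · Σ_k (x_{k,i} - mean_i) · (x_{k,j} - mean_j), divisor n-1 = 5:
  S[X,X] = ((-1.1667)·(-1.1667) + (-2.1667)·(-2.1667) + (2.8333)·(2.8333) + (-2.1667)·(-2.1667) + (1.8333)·(1.8333) + (0.8333)·(0.8333)) / 5 = 22.8333/5 = 4.5667
  S[X,Y] = ((-1.1667)·(-2.1667) + (-2.1667)·(-0.1667) + (2.8333)·(0.8333) + (-2.1667)·(-1.1667) + (1.8333)·(4.8333) + (0.8333)·(-2.1667)) / 5 = 14.8333/5 = 2.9667
  S[Y,Y] = ((-2.1667)·(-2.1667) + (-0.1667)·(-0.1667) + (0.8333)·(0.8333) + (-1.1667)·(-1.1667) + (4.8333)·(4.8333) + (-2.1667)·(-2.1667)) / 5 = 34.8333/5 = 6.9667
  S = [[4.5667, 2.9667],
 [2.9667, 6.9667]].

Step 3 — invert S. det(S) = 4.5667·6.9667 - (2.9667)² = 23.0133.
  S^{-1} = (1/det) · [[d, -b], [-b, a]] = [[0.3027, -0.1289],
 [-0.1289, 0.1984]].

Step 4 — quadratic form (x̄ - mu_0)^T · S^{-1} · (x̄ - mu_0):
  S^{-1} · (x̄ - mu_0) = (1.279, -1.2384),
  (x̄ - mu_0)^T · [...] = (2.1667)·(1.279) + (-4.8333)·(-1.2384) = 8.7568.

Step 5 — scale by n: T² = 6 · 8.7568 = 52.5406.

T² ≈ 52.5406


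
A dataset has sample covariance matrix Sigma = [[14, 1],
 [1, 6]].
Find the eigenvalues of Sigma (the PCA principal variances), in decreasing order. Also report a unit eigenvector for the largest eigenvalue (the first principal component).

Step 1 — characteristic polynomial of 2×2 Sigma:
  det(Sigma - λI) = λ² - trace · λ + det = 0.
  trace = 14 + 6 = 20, det = 14·6 - (1)² = 83.
Step 2 — discriminant:
  Δ = trace² - 4·det = 400 - 332 = 68.
Step 3 — eigenvalues:
  λ = (trace ± √Δ)/2 = (20 ± 8.2462)/2,
  λ_1 = 14.1231,  λ_2 = 5.8769.

Step 4 — unit eigenvector for λ_1: solve (Sigma - λ_1 I)v = 0. First row:
  (14 - 14.1231)·v_x + (1)·v_y = 0, i.e. (-0.1231)·v_x + (1)·v_y = 0,
  so v ∝ (b, λ_1 - a) = (1, 0.1231) = u.
  ||u|| = √((1)² + (0.1231)²) = √(1.0152) ≈ 1.0075,
  v_1 = u/||u|| ≈ (0.9925, 0.1222) (||v_1|| = 1).

λ_1 = 14.1231,  λ_2 = 5.8769;  v_1 ≈ (0.9925, 0.1222)


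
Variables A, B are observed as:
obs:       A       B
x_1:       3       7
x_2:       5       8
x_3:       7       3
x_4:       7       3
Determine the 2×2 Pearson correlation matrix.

Step 1 — column means:
  mean(A) = (3 + 5 + 7 + 7) / 4 = 22/4 = 5.5
  mean(B) = (7 + 8 + 3 + 3) / 4 = 21/4 = 5.25

Step 2 — sample variances and covariances s[i,j] = (1/(n-1)) · Σ_k (x_{k,i} - mean_i) · (x_{k,j} - mean_j), with n-1 = 3:
  s[A,A] = ((-2.5)·(-2.5) + (-0.5)·(-0.5) + (1.5)·(1.5) + (1.5)·(1.5)) / 3 = 11/3 = 3.6667
  s[A,B] = ((-2.5)·(1.75) + (-0.5)·(2.75) + (1.5)·(-2.25) + (1.5)·(-2.25)) / 3 = -12.5/3 = -4.1667
  s[B,B] = ((1.75)·(1.75) + (2.75)·(2.75) + (-2.25)·(-2.25) + (-2.25)·(-2.25)) / 3 = 20.75/3 = 6.9167
  Sample standard deviations s_i = √(s[i,i]):
  s(A) = √(3.6667) = 1.9149
  s(B) = √(6.9167) = 2.63

Step 3 — r_{ij} = s_{ij} / (s_i · s_j):
  r[A,A] = 1 (diagonal).
  r[A,B] = -4.1667 / (1.9149 · 2.63) = -4.1667 / 5.036 = -0.8274
  r[B,B] = 1 (diagonal).

R is symmetric with unit diagonal. Assembling:

R = [[1, -0.8274],
 [-0.8274, 1]]


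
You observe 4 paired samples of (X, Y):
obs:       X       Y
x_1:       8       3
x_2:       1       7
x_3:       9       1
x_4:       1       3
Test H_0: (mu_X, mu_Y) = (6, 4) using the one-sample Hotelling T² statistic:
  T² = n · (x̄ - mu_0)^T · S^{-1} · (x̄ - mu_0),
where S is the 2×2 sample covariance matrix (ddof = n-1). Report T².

Step 1 — sample mean vector:
  mean(X) = (8 + 1 + 9 + 1) / 4 = 19/4 = 4.75
  mean(Y) = (3 + 7 + 1 + 3) / 4 = 14/4 = 3.5
  x̄ = (4.75, 3.5),  deviation x̄ - mu_0 = (4.75, 3.5) - (6, 4) = (-1.25, -0.5).

Step 2 — sample covariance matrix, S[i,j] = (1/(n-1)) · Σ_k (x_{k,i} - mean_i) · (x_{k,j} - mean_j), divisor n-1 = 3:
  S[X,X] = ((3.25)·(3.25) + (-3.75)·(-3.75) + (4.25)·(4.25) + (-3.75)·(-3.75)) / 3 = 56.75/3 = 18.9167
  S[X,Y] = ((3.25)·(-0.5) + (-3.75)·(3.5) + (4.25)·(-2.5) + (-3.75)·(-0.5)) / 3 = -23.5/3 = -7.8333
  S[Y,Y] = ((-0.5)·(-0.5) + (3.5)·(3.5) + (-2.5)·(-2.5) + (-0.5)·(-0.5)) / 3 = 19/3 = 6.3333
  S = [[18.9167, -7.8333],
 [-7.8333, 6.3333]].

Step 3 — invert S. det(S) = 18.9167·6.3333 - (-7.8333)² = 58.4444.
  S^{-1} = (1/det) · [[d, -b], [-b, a]] = [[0.1084, 0.134],
 [0.134, 0.3237]].

Step 4 — quadratic form (x̄ - mu_0)^T · S^{-1} · (x̄ - mu_0):
  S^{-1} · (x̄ - mu_0) = (-0.2025, -0.3294),
  (x̄ - mu_0)^T · [...] = (-1.25)·(-0.2025) + (-0.5)·(-0.3294) = 0.4178.

Step 5 — scale by n: T² = 4 · 0.4178 = 1.6711.

T² ≈ 1.6711


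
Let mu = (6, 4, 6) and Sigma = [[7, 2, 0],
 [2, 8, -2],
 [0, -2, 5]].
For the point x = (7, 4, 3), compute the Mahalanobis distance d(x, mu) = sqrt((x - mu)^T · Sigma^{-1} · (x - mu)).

Step 1 — centre the observation: (x - mu) = (1, 0, -3).

Step 2 — invert Sigma (cofactor / det for 3×3, or solve directly):
  Sigma^{-1} = [[0.1552, -0.0431, -0.0172],
 [-0.0431, 0.1509, 0.0603],
 [-0.0172, 0.0603, 0.2241]].

Step 3 — form the quadratic (x - mu)^T · Sigma^{-1} · (x - mu):
  Sigma^{-1} · (x - mu) = (0.2069, -0.2241, -0.6897).
  (x - mu)^T · [Sigma^{-1} · (x - mu)] = (1)·(0.2069) + (0)·(-0.2241) + (-3)·(-0.6897) = 2.2759.

Step 4 — take square root: d = √(2.2759) ≈ 1.5086.

d(x, mu) = √(2.2759) ≈ 1.5086


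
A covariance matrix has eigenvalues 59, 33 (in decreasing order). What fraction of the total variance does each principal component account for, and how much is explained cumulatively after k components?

Step 1 — total variance = trace(Sigma) = Σ λ_i = 59 + 33 = 92.

Step 2 — fraction explained by component i = λ_i / Σ λ:
  PC1: 59/92 = 0.6413
  PC2: 33/92 = 0.3587

Step 3 — cumulative fraction after k components = (λ_1 + ... + λ_k) / Σ λ:
  k = 1: 59/92 = 0.6413
  k = 2: (59 + 33)/92 = 92/92 = 1

Summary (fraction, with percent):

explained: PC1 0.6413 (64.13%), PC2 0.3587 (35.87%);  cumulative: 0.6413, 1


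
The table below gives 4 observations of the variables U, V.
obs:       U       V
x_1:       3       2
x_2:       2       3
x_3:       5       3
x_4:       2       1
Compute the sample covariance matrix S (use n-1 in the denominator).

Step 1 — column means:
  mean(U) = (3 + 2 + 5 + 2) / 4 = 12/4 = 3
  mean(V) = (2 + 3 + 3 + 1) / 4 = 9/4 = 2.25

Step 2 — sample covariance S[i,j] = (1/(n-1)) · Σ_k (x_{k,i} - mean_i) · (x_{k,j} - mean_j), with n-1 = 3.
  S[U,U] = ((0)·(0) + (-1)·(-1) + (2)·(2) + (-1)·(-1)) / 3 = 6/3 = 2
  S[U,V] = ((0)·(-0.25) + (-1)·(0.75) + (2)·(0.75) + (-1)·(-1.25)) / 3 = 2/3 = 0.6667
  S[V,V] = ((-0.25)·(-0.25) + (0.75)·(0.75) + (0.75)·(0.75) + (-1.25)·(-1.25)) / 3 = 2.75/3 = 0.9167

S is symmetric (S[j,i] = S[i,j]). Assembling:

S = [[2, 0.6667],
 [0.6667, 0.9167]]


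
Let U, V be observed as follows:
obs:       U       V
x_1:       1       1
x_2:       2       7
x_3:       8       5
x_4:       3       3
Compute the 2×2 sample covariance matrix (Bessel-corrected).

Step 1 — column means:
  mean(U) = (1 + 2 + 8 + 3) / 4 = 14/4 = 3.5
  mean(V) = (1 + 7 + 5 + 3) / 4 = 16/4 = 4

Step 2 — sample covariance S[i,j] = (1/(n-1)) · Σ_k (x_{k,i} - mean_i) · (x_{k,j} - mean_j), with n-1 = 3.
  S[U,U] = ((-2.5)·(-2.5) + (-1.5)·(-1.5) + (4.5)·(4.5) + (-0.5)·(-0.5)) / 3 = 29/3 = 9.6667
  S[U,V] = ((-2.5)·(-3) + (-1.5)·(3) + (4.5)·(1) + (-0.5)·(-1)) / 3 = 8/3 = 2.6667
  S[V,V] = ((-3)·(-3) + (3)·(3) + (1)·(1) + (-1)·(-1)) / 3 = 20/3 = 6.6667

S is symmetric (S[j,i] = S[i,j]). Assembling:

S = [[9.6667, 2.6667],
 [2.6667, 6.6667]]


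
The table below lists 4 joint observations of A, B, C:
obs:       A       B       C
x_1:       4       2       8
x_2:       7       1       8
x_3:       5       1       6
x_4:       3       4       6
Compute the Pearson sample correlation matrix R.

Step 1 — column means:
  mean(A) = (4 + 7 + 5 + 3) / 4 = 19/4 = 4.75
  mean(B) = (2 + 1 + 1 + 4) / 4 = 8/4 = 2
  mean(C) = (8 + 8 + 6 + 6) / 4 = 28/4 = 7

Step 2 — sample variances and covariances s[i,j] = (1/(n-1)) · Σ_k (x_{k,i} - mean_i) · (x_{k,j} - mean_j), with n-1 = 3:
  s[A,A] = ((-0.75)·(-0.75) + (2.25)·(2.25) + (0.25)·(0.25) + (-1.75)·(-1.75)) / 3 = 8.75/3 = 2.9167
  s[A,B] = ((-0.75)·(0) + (2.25)·(-1) + (0.25)·(-1) + (-1.75)·(2)) / 3 = -6/3 = -2
  s[A,C] = ((-0.75)·(1) + (2.25)·(1) + (0.25)·(-1) + (-1.75)·(-1)) / 3 = 3/3 = 1
  s[B,B] = ((0)·(0) + (-1)·(-1) + (-1)·(-1) + (2)·(2)) / 3 = 6/3 = 2
  s[B,C] = ((0)·(1) + (-1)·(1) + (-1)·(-1) + (2)·(-1)) / 3 = -2/3 = -0.6667
  s[C,C] = ((1)·(1) + (1)·(1) + (-1)·(-1) + (-1)·(-1)) / 3 = 4/3 = 1.3333
  Sample standard deviations s_i = √(s[i,i]):
  s(A) = √(2.9167) = 1.7078
  s(B) = √(2) = 1.4142
  s(C) = √(1.3333) = 1.1547

Step 3 — r_{ij} = s_{ij} / (s_i · s_j):
  r[A,A] = 1 (diagonal).
  r[A,B] = -2 / (1.7078 · 1.4142) = -2 / 2.4152 = -0.8281
  r[A,C] = 1 / (1.7078 · 1.1547) = 1 / 1.972 = 0.5071
  r[B,B] = 1 (diagonal).
  r[B,C] = -0.6667 / (1.4142 · 1.1547) = -0.6667 / 1.633 = -0.4082
  r[C,C] = 1 (diagonal).

R is symmetric with unit diagonal. Assembling:

R = [[1, -0.8281, 0.5071],
 [-0.8281, 1, -0.4082],
 [0.5071, -0.4082, 1]]


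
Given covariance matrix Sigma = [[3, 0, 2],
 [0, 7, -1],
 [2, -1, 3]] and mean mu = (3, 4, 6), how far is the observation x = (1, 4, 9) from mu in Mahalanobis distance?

Step 1 — centre the observation: (x - mu) = (-2, 0, 3).

Step 2 — invert Sigma (cofactor / det for 3×3, or solve directly):
  Sigma^{-1} = [[0.625, -0.0625, -0.4375],
 [-0.0625, 0.1562, 0.0937],
 [-0.4375, 0.0937, 0.6562]].

Step 3 — form the quadratic (x - mu)^T · Sigma^{-1} · (x - mu):
  Sigma^{-1} · (x - mu) = (-2.5625, 0.4062, 2.8437).
  (x - mu)^T · [Sigma^{-1} · (x - mu)] = (-2)·(-2.5625) + (0)·(0.4062) + (3)·(2.8437) = 13.6562.

Step 4 — take square root: d = √(13.6562) ≈ 3.6954.

d(x, mu) = √(13.6562) ≈ 3.6954


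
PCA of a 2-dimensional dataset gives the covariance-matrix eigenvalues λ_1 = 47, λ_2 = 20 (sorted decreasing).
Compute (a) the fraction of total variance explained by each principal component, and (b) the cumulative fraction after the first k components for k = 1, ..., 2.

Step 1 — total variance = trace(Sigma) = Σ λ_i = 47 + 20 = 67.

Step 2 — fraction explained by component i = λ_i / Σ λ:
  PC1: 47/67 = 0.7015
  PC2: 20/67 = 0.2985

Step 3 — cumulative fraction after k components = (λ_1 + ... + λ_k) / Σ λ:
  k = 1: 47/67 = 0.7015
  k = 2: (47 + 20)/67 = 67/67 = 1

Summary (fraction, with percent):

explained: PC1 0.7015 (70.15%), PC2 0.2985 (29.85%);  cumulative: 0.7015, 1


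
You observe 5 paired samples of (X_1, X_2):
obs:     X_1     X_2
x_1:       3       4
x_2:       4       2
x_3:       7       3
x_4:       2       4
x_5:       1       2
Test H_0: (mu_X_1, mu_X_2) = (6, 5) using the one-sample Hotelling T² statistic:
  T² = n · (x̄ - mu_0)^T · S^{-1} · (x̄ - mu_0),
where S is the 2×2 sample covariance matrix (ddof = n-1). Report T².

Step 1 — sample mean vector:
  mean(X_1) = (3 + 4 + 7 + 2 + 1) / 5 = 17/5 = 3.4
  mean(X_2) = (4 + 2 + 3 + 4 + 2) / 5 = 15/5 = 3
  x̄ = (3.4, 3),  deviation x̄ - mu_0 = (3.4, 3) - (6, 5) = (-2.6, -2).

Step 2 — sample covariance matrix, S[i,j] = (1/(n-1)) · Σ_k (x_{k,i} - mean_i) · (x_{k,j} - mean_j), divisor n-1 = 4:
  S[X_1,X_1] = ((-0.4)·(-0.4) + (0.6)·(0.6) + (3.6)·(3.6) + (-1.4)·(-1.4) + (-2.4)·(-2.4)) / 4 = 21.2/4 = 5.3
  S[X_1,X_2] = ((-0.4)·(1) + (0.6)·(-1) + (3.6)·(0) + (-1.4)·(1) + (-2.4)·(-1)) / 4 = 0/4 = 0
  S[X_2,X_2] = ((1)·(1) + (-1)·(-1) + (0)·(0) + (1)·(1) + (-1)·(-1)) / 4 = 4/4 = 1
  S = [[5.3, 0],
 [0, 1]].

Step 3 — invert S. det(S) = 5.3·1 - (0)² = 5.3.
  S^{-1} = (1/det) · [[d, -b], [-b, a]] = [[0.1887, 0],
 [0, 1]].

Step 4 — quadratic form (x̄ - mu_0)^T · S^{-1} · (x̄ - mu_0):
  S^{-1} · (x̄ - mu_0) = (-0.4906, -2),
  (x̄ - mu_0)^T · [...] = (-2.6)·(-0.4906) + (-2)·(-2) = 5.2755.

Step 5 — scale by n: T² = 5 · 5.2755 = 26.3774.

T² ≈ 26.3774


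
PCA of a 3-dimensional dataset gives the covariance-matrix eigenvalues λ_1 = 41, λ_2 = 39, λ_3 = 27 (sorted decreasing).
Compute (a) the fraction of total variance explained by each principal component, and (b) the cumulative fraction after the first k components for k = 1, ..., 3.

Step 1 — total variance = trace(Sigma) = Σ λ_i = 41 + 39 + 27 = 107.

Step 2 — fraction explained by component i = λ_i / Σ λ:
  PC1: 41/107 = 0.3832
  PC2: 39/107 = 0.3645
  PC3: 27/107 = 0.2523

Step 3 — cumulative fraction after k components = (λ_1 + ... + λ_k) / Σ λ:
  k = 1: 41/107 = 0.3832
  k = 2: (41 + 39)/107 = 80/107 = 0.7477
  k = 3: (41 + 39 + 27)/107 = 107/107 = 1

Summary (fraction, with percent):

explained: PC1 0.3832 (38.32%), PC2 0.3645 (36.45%), PC3 0.2523 (25.23%);  cumulative: 0.3832, 0.7477, 1


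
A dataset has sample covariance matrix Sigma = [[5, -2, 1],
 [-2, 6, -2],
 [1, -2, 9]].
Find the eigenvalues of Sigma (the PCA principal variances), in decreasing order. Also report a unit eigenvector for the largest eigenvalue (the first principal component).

Step 1 — characteristic polynomial p(λ) = det(λI - Sigma) = λ³ - tr·λ² + c_1·λ - det, where tr = trace, c_1 = sum of the principal 2×2 minors, det = det(Sigma):
  tr = 5 + 6 + 9 = 20,
  c_1 = (5·6 - (-2)²) + (5·9 - (1)²) + (6·9 - (-2)²) = 26 + 44 + 50 = 120,
  det = 5·(6·9 - (-2)²) - (-2)·((-2)·9 - (-2)·(1)) + (1)·((-2)·(-2) - 6·(1)) = 5·(50) - (-2)·(-16) + (1)·(-2) = 216.
  So p(λ) = λ³ - 20λ² + 120λ - 216.
Step 2 — look for an integer root (rational root theorem: any rational root is an integer divisor of 216). Testing λ = 6:
  p(6) = 216 - 720 + 720 - 216 = 0  ✓
  Dividing out (λ - 6): p(λ) = (λ - 6)(λ² - 14λ + 36).
Step 3 — remaining eigenvalues from the quadratic λ² - 14λ + 36 = 0:
  Δ = 14² - 4·36 = 196 - 144 = 52,  λ = (14 ± √52)/2 = (14 ± 7.2111)/2 ≈ 10.6056 or 3.3944.
  Sorted: λ_1 = 10.6056,  λ_2 = 6,  λ_3 = 3.3944  (check: sum = 20 = tr ✓).

Step 4 — unit eigenvector for λ_1 ≈ 10.6056: v spans the null space of (Sigma - λ_1 I), whose rows are
  r_1 = (-5.6056, -2, 1),  r_2 = (-2, -4.6056, -2),  r_3 = (1, -2, -1.6056).
  v is orthogonal to every row, so take v ∝ r_1 × r_2 = ((-2)·(-2) - (1)·(-4.6056), (1)·(-2) - (-5.6056)·(-2), (-5.6056)·(-4.6056) - (-2)·(-2)) ≈ (8.6056, -13.2111, 21.8167).
  Let u = (8.6056, -13.2111, 21.8167).
  ||u|| = √((8.6056)² + (-13.2111)² + (21.8167)²) = √(724.5551) ≈ 26.9176,  v_1 = u/||u|| ≈ (0.3197, -0.4908, 0.8105) (||v_1|| = 1).

λ_1 = 10.6056,  λ_2 = 6,  λ_3 = 3.3944;  v_1 ≈ (0.3197, -0.4908, 0.8105)
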